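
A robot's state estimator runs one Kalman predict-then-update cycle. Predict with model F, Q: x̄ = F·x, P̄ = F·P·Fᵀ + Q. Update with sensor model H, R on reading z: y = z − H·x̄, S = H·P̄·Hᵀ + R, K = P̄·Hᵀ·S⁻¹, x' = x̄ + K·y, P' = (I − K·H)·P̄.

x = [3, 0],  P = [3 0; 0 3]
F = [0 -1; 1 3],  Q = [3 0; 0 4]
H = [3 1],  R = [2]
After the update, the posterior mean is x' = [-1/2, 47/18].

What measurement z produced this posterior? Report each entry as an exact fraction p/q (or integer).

x̄ = F·x = [0, 3]
P̄ = F·P·Fᵀ + Q = [6 -9; -9 34]
S = H·P̄·Hᵀ + R = [36]
K = P̄·Hᵀ·S⁻¹ = [1/4; 7/36]
x' − x̄ = [-1/2, -7/18] = K·y
y = (KᵀK)⁻¹·Kᵀ·(x' − x̄) = [-2]
z = y + H·x̄ = [-2] + [3] = [1]

z = [1]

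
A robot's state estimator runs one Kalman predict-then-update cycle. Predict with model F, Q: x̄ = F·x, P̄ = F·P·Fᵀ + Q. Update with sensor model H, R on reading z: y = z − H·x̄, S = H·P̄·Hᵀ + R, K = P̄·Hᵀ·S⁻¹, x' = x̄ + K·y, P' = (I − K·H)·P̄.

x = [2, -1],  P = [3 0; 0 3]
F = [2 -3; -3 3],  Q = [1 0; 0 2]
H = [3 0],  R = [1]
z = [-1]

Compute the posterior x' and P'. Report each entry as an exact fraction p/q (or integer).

x' = [-113/361, -279/361]
P' = [40/361 -45/361; -45/361 1991/361]

x̄ = F·x = [7, -9]
P̄ = F·P·Fᵀ + Q = [40 -45; -45 56]
y = z − H·x̄ = [-22]
S = H·P̄·Hᵀ + R = [361]
K = P̄·Hᵀ·S⁻¹ = [120/361; -135/361]
x' = x̄ + K·y = [-113/361, -279/361]
P' = (I − K·H)·P̄ = [40/361 -45/361; -45/361 1991/361]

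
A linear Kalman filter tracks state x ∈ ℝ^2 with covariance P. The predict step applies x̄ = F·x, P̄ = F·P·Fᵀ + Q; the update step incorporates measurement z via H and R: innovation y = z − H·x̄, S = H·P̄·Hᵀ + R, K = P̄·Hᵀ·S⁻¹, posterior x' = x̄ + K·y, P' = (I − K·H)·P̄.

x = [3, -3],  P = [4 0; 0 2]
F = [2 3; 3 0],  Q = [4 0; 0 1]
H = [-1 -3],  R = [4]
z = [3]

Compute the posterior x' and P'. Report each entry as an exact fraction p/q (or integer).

x̄ = F·x = [-3, 9]
P̄ = F·P·Fᵀ + Q = [38 24; 24 37]
y = z − H·x̄ = [27]
S = H·P̄·Hᵀ + R = [519]
K = P̄·Hᵀ·S⁻¹ = [-110/519; -45/173]
x' = x̄ + K·y = [-1509/173, 342/173]
P' = (I − K·H)·P̄ = [7622/519 -798/173; -798/173 326/173]

x' = [-1509/173, 342/173]
P' = [7622/519 -798/173; -798/173 326/173]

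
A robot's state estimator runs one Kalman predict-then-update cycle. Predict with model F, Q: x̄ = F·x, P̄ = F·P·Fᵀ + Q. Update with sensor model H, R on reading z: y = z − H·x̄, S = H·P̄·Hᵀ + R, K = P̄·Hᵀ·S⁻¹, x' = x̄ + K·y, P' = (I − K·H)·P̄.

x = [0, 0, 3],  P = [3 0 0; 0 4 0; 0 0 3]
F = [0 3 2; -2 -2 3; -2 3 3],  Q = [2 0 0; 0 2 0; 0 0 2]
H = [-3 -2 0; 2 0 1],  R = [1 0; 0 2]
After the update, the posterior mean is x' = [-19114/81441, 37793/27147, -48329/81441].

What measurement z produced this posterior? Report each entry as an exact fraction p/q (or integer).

z = [-2, -1]

x̄ = F·x = [6, 9, 9]
P̄ = F·P·Fᵀ + Q = [50 -6 54; -6 57 15; 54 15 77]
S = H·P̄·Hᵀ + R = [607 -468; -468 495]
K = P̄·Hᵀ·S⁻¹ = [418/9049 28894/81441; -5124/9049 -14369/27147; -940/9049 22439/81441]
x' − x̄ = [-507760/81441, -206530/27147, -781298/81441] = K·y
y = (KᵀK)⁻¹·Kᵀ·(x' − x̄) = [34, -22]
z = y + H·x̄ = [34, -22] + [-36, 21] = [-2, -1]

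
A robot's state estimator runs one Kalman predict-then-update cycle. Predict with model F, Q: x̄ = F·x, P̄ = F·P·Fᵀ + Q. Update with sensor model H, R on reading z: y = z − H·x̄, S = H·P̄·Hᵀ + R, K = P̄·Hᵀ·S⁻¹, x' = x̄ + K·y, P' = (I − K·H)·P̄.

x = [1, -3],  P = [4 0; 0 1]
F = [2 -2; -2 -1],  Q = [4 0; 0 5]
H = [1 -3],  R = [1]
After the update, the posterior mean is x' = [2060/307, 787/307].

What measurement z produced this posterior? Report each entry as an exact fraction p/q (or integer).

x̄ = F·x = [8, 1]
P̄ = F·P·Fᵀ + Q = [24 -14; -14 22]
S = H·P̄·Hᵀ + R = [307]
K = P̄·Hᵀ·S⁻¹ = [66/307; -80/307]
x' − x̄ = [-396/307, 480/307] = K·y
y = (KᵀK)⁻¹·Kᵀ·(x' − x̄) = [-6]
z = y + H·x̄ = [-6] + [5] = [-1]

z = [-1]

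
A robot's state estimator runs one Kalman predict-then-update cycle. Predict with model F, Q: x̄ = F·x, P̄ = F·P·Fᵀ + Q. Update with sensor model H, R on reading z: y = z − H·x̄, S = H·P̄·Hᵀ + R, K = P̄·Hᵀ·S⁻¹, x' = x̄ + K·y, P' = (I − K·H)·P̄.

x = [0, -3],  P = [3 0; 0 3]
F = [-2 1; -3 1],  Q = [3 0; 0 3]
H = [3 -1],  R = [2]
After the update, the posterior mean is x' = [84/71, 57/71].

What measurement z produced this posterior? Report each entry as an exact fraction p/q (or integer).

z = [3]

x̄ = F·x = [-3, -3]
P̄ = F·P·Fᵀ + Q = [18 21; 21 33]
S = H·P̄·Hᵀ + R = [71]
K = P̄·Hᵀ·S⁻¹ = [33/71; 30/71]
x' − x̄ = [297/71, 270/71] = K·y
y = (KᵀK)⁻¹·Kᵀ·(x' − x̄) = [9]
z = y + H·x̄ = [9] + [-6] = [3]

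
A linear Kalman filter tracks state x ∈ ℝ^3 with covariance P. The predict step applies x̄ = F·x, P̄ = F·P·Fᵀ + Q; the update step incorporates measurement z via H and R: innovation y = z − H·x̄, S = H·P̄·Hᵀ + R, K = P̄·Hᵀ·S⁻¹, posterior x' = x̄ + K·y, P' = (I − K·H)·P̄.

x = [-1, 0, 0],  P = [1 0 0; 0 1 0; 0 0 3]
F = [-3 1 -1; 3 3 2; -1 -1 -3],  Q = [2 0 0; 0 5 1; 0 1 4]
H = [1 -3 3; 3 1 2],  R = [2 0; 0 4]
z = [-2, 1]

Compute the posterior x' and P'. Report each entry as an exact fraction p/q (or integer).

x̄ = F·x = [3, -3, 1]
P̄ = F·P·Fᵀ + Q = [15 -12 11; -12 35 -23; 11 -23 33]
y = z − H·x̄ = [-17, -7]
S = H·P̄·Hᵀ + R = [1181 424; 424 274]
K = P̄·Hᵀ·S⁻¹ = [-152/71909 29339/143818; -15518/71909 23357/143818; 8411/71909 6930/71909]
x' = x̄ + K·y = [231249/143818, -67341/143818, -119588/71909]
P' = (I − K·H)·P̄ = [569161/143818 -403427/143818 -296675/71909; -403427/143818 358713/143818 236249/71909; -296675/71909 236249/71909 340748/71909]

x' = [231249/143818, -67341/143818, -119588/71909]
P' = [569161/143818 -403427/143818 -296675/71909; -403427/143818 358713/143818 236249/71909; -296675/71909 236249/71909 340748/71909]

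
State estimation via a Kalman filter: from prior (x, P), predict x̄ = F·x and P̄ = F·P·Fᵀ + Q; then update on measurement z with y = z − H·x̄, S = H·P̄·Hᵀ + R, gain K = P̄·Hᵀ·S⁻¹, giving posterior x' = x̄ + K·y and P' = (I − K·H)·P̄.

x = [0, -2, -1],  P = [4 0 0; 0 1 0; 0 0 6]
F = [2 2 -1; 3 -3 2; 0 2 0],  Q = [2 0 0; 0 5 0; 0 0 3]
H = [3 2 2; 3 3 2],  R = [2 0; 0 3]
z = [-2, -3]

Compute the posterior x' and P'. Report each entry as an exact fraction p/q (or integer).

x̄ = F·x = [-3, 4, -4]
P̄ = F·P·Fᵀ + Q = [28 6 4; 6 74 -6; 4 -6 7]
y = z − H·x̄ = [7, 2]
S = H·P̄·Hᵀ + R = [650 802; 802 1033]
K = P̄·Hᵀ·S⁻¹ = [9606/14123 -5954/14123; -11887/14123 12346/14123; 4023/14123 -3014/14123]
x' = x̄ + K·y = [12965/14123, -2025/14123, -34359/14123]
P' = (I − K·H)·P̄ = [51360/14123 -37074/14123 -30360/14123; -37074/14123 60812/14123 -17088/14123; -30360/14123 -17088/14123 66651/14123]

x' = [12965/14123, -2025/14123, -34359/14123]
P' = [51360/14123 -37074/14123 -30360/14123; -37074/14123 60812/14123 -17088/14123; -30360/14123 -17088/14123 66651/14123]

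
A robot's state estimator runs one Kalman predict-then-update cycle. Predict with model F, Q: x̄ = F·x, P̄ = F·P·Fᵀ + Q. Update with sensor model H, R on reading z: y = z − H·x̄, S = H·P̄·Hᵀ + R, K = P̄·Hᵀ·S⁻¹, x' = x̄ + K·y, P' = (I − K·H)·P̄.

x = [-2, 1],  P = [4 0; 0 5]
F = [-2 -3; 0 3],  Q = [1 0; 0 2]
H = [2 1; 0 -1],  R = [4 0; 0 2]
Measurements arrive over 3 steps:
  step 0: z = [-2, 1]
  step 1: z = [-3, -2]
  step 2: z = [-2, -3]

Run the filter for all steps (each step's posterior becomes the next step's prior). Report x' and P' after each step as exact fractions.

step 0: x' = [-79/181, -1214/1991], P' = [265/181 -178/181; -178/181 3744/1991]
step 1: x' = [-518484/273719, 465919/273719], P' = [361823/273719 -253310/273719; -253310/273719 494184/273719]
step 2: x' = [-76862113/34225739, 111862424/34225739], P' = [44932931/34225739 -31638950/34225739; -31638950/34225739 61556904/34225739]

step 0: x̄ = F·x = [1, 3]
step 0: P̄ = F·P·Fᵀ + Q = [62 -45; -45 47]
step 0: y = z − H·x̄ = [-7, 4]
step 0: S = H·P̄·Hᵀ + R = [119 43; 43 49]
step 0: K = P̄·Hᵀ·S⁻¹ = [88/181 89/181; -43/1991 -1872/1991]
step 0: x' = x̄ + K·y = [-79/181, -1214/1991]
step 0: P' = (I − K·H)·P̄ = [265/181 -178/181; -178/181 3744/1991]
step 1: x̄ = F·x = [5380/1991, -3642/1991]
step 1: P̄ = F·P·Fᵀ + Q = [23851/1991 -21948/1991; -21948/1991 37678/1991]
step 1: y = z − H·x̄ = [-13091/1991, -7624/1991]
step 1: S = H·P̄·Hᵀ + R = [53254/1991 6218/1991; 6218/1991 41660/1991]
step 1: K = P̄·Hᵀ·S⁻¹ = [117584/273719 126655/273719; -3109/273719 -247092/273719]
step 1: x' = x̄ + K·y = [-518484/273719, 465919/273719]
step 1: P' = (I − K·H)·P̄ = [361823/273719 -253310/273719; -253310/273719 494184/273719]
step 2: x̄ = F·x = [-360789/273719, 1397757/273719]
step 2: P̄ = F·P·Fᵀ + Q = [3128947/273719 -2927796/273719; -2927796/273719 4995094/273719]
step 2: y = z − H·x̄ = [-1223617/273719, 576600/273719]
step 2: S = H·P̄·Hᵀ + R = [6894574/273719 860498/273719; 860498/273719 5542532/273719]
step 2: K = P̄·Hᵀ·S⁻¹ = [14556728/34225739 15819475/34225739; -430249/34225739 -30778452/34225739]
step 2: x' = x̄ + K·y = [-76862113/34225739, 111862424/34225739]
step 2: P' = (I − K·H)·P̄ = [44932931/34225739 -31638950/34225739; -31638950/34225739 61556904/34225739]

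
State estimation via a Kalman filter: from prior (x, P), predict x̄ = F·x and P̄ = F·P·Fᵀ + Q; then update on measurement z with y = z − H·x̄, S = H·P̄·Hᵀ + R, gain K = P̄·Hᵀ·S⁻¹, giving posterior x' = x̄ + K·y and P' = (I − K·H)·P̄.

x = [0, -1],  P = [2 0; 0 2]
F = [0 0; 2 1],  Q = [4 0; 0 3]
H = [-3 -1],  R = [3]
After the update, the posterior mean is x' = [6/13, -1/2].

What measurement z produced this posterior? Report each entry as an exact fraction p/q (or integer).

z = [-1]

x̄ = F·x = [0, -1]
P̄ = F·P·Fᵀ + Q = [4 0; 0 13]
S = H·P̄·Hᵀ + R = [52]
K = P̄·Hᵀ·S⁻¹ = [-3/13; -1/4]
x' − x̄ = [6/13, 1/2] = K·y
y = (KᵀK)⁻¹·Kᵀ·(x' − x̄) = [-2]
z = y + H·x̄ = [-2] + [1] = [-1]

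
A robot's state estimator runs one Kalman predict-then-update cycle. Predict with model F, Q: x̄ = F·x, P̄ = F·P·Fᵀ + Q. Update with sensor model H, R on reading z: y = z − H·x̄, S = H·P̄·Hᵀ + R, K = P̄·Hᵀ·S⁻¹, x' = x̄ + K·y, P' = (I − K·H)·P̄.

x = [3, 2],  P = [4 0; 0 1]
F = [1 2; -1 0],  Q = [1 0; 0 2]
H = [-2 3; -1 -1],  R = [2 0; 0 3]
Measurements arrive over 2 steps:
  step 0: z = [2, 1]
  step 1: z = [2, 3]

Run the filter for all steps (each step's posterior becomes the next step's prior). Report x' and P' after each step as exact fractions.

step 0: x̄ = F·x = [7, -3]
step 0: P̄ = F·P·Fᵀ + Q = [9 -4; -4 6]
step 0: y = z − H·x̄ = [25, 5]
step 0: S = H·P̄·Hᵀ + R = [140 4; 4 10]
step 0: K = P̄·Hᵀ·S⁻¹ = [-35/173 -145/346; 67/346 -48/173]
step 0: x' = x̄ + K·y = [-53/346, 157/346]
step 0: P' = (I − K·H)·P̄ = [289/346 73/173; 73/173 71/173]
step 1: x̄ = F·x = [261/346, 53/346]
step 1: P̄ = F·P·Fᵀ + Q = [1787/346 -581/346; -581/346 981/346]
step 1: y = z − H·x̄ = [1055/346, 676/173]
step 1: S = H·P̄·Hᵀ + R = [23641/346 606/173; 606/173 1322/173]
step 1: K = P̄·Hᵀ·S⁻¹ = [-18203/88205 -63777/176410; 3277/17641 -4171/17641]
step 1: x' = x̄ + K·y = [-113572/88205, -3604/17641]
step 1: P' = (I − K·H)·P̄ = [129361/176410 6197/17641; 6197/17641 6316/17641]

step 0: x' = [-53/346, 157/346], P' = [289/346 73/173; 73/173 71/173]
step 1: x' = [-113572/88205, -3604/17641], P' = [129361/176410 6197/17641; 6197/17641 6316/17641]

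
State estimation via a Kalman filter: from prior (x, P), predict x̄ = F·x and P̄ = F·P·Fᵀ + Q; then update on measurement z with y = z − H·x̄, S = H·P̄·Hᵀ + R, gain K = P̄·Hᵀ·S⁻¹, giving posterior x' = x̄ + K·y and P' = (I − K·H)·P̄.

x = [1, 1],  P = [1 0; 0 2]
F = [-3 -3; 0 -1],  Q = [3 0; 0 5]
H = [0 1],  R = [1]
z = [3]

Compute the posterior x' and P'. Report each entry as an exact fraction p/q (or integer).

x' = [-3, 5/2]
P' = [51/2 3/4; 3/4 7/8]

x̄ = F·x = [-6, -1]
P̄ = F·P·Fᵀ + Q = [30 6; 6 7]
y = z − H·x̄ = [4]
S = H·P̄·Hᵀ + R = [8]
K = P̄·Hᵀ·S⁻¹ = [3/4; 7/8]
x' = x̄ + K·y = [-3, 5/2]
P' = (I − K·H)·P̄ = [51/2 3/4; 3/4 7/8]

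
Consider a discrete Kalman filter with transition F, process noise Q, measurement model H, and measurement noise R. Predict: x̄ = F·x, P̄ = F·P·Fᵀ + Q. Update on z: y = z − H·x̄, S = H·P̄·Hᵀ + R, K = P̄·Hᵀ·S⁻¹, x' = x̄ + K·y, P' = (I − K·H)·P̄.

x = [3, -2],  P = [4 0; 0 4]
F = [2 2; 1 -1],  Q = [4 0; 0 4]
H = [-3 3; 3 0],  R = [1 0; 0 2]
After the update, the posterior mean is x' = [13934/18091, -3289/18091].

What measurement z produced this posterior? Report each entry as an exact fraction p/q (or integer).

x̄ = F·x = [2, 5]
P̄ = F·P·Fᵀ + Q = [36 0; 0 12]
S = H·P̄·Hᵀ + R = [433 -324; -324 326]
K = P̄·Hᵀ·S⁻¹ = [-108/18091 5886/18091; 5868/18091 5832/18091]
x' − x̄ = [-22248/18091, -93744/18091] = K·y
y = (KᵀK)⁻¹·Kᵀ·(x' − x̄) = [-12, -4]
z = y + H·x̄ = [-12, -4] + [9, 6] = [-3, 2]

z = [-3, 2]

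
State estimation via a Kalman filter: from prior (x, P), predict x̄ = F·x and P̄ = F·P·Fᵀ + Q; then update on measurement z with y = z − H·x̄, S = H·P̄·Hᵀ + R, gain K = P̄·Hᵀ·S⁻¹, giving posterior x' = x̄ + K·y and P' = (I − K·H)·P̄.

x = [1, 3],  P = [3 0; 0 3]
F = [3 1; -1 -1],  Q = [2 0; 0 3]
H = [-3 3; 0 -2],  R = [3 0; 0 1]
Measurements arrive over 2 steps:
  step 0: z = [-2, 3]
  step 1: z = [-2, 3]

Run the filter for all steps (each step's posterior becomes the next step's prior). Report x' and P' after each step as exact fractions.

step 0: x̄ = F·x = [6, -4]
step 0: P̄ = F·P·Fᵀ + Q = [32 -12; -12 9]
step 0: y = z − H·x̄ = [28, -5]
step 0: S = H·P̄·Hᵀ + R = [588 -126; -126 37]
step 0: K = P̄·Hᵀ·S⁻¹ = [-31/98 -3/7; 3/280 -9/20]
step 0: x' = x̄ + K·y = [-5/7, -29/20]
step 0: P' = (I − K·H)·P̄ = [26/49 3/14; 3/14 9/40]
step 1: x̄ = F·x = [-503/140, 303/140]
step 1: P̄ = F·P·Fᵀ + Q = [16241/1960 -5241/1960; -5241/1960 8201/1960]
step 1: y = z − H·x̄ = [-1349/70, 513/70]
step 1: S = H·P̄·Hᵀ + R = [80049/490 -20163/490; -20163/490 8691/490]
step 1: K = P̄·Hᵀ·S⁻¹ = [-39541/131138 -26097/65569; 6721/393414 -85012/196707]
step 1: x' = x̄ + K·y = [-2412/3451, -13792/10353]
step 1: P' = (I − K·H)·P̄ = [32819/65569 26097/131138; 26097/131138 42506/196707]

step 0: x' = [-5/7, -29/20], P' = [26/49 3/14; 3/14 9/40]
step 1: x' = [-2412/3451, -13792/10353], P' = [32819/65569 26097/131138; 26097/131138 42506/196707]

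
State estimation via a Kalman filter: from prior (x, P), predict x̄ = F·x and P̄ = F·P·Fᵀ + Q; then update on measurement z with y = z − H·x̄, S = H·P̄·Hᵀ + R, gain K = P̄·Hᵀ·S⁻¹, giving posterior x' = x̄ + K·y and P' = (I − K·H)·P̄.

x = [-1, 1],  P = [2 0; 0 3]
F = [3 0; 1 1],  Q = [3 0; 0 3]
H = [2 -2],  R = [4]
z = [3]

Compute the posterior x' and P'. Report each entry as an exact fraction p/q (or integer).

x' = [3/4, -1/2]
P' = [17/2 23/3; 23/3 70/9]

x̄ = F·x = [-3, 0]
P̄ = F·P·Fᵀ + Q = [21 6; 6 8]
y = z − H·x̄ = [9]
S = H·P̄·Hᵀ + R = [72]
K = P̄·Hᵀ·S⁻¹ = [5/12; -1/18]
x' = x̄ + K·y = [3/4, -1/2]
P' = (I − K·H)·P̄ = [17/2 23/3; 23/3 70/9]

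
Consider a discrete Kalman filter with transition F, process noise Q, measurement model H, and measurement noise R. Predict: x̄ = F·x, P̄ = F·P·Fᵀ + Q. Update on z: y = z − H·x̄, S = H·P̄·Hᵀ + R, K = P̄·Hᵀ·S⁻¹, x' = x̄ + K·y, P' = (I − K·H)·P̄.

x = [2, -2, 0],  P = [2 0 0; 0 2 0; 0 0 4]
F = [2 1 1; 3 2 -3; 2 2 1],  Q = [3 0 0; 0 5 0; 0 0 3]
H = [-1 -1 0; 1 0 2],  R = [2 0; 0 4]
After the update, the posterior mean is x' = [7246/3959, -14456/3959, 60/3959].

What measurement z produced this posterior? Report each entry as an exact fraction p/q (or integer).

x̄ = F·x = [2, 2, 0]
P̄ = F·P·Fᵀ + Q = [17 4 16; 4 67 8; 16 8 23]
S = H·P̄·Hᵀ + R = [94 -69; -69 177]
K = P̄·Hᵀ·S⁻¹ = [-112/3959 3157/11877; -3729/3959 -3019/11877; 10/3959 4172/11877]
x' − x̄ = [-672/3959, -22374/3959, 60/3959] = K·y
y = (KᵀK)⁻¹·Kᵀ·(x' − x̄) = [6, 0]
z = y + H·x̄ = [6, 0] + [-4, 2] = [2, 2]

z = [2, 2]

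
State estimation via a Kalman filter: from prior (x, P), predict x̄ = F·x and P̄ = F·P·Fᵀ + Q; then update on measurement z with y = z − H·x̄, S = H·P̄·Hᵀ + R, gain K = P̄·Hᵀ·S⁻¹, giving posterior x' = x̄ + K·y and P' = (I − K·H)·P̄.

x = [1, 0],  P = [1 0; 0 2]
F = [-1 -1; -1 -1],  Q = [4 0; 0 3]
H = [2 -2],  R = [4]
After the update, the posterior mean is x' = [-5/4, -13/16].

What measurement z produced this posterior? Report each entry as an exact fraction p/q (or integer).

x̄ = F·x = [-1, -1]
P̄ = F·P·Fᵀ + Q = [7 3; 3 6]
S = H·P̄·Hᵀ + R = [32]
K = P̄·Hᵀ·S⁻¹ = [1/4; -3/16]
x' − x̄ = [-1/4, 3/16] = K·y
y = (KᵀK)⁻¹·Kᵀ·(x' − x̄) = [-1]
z = y + H·x̄ = [-1] + [0] = [-1]

z = [-1]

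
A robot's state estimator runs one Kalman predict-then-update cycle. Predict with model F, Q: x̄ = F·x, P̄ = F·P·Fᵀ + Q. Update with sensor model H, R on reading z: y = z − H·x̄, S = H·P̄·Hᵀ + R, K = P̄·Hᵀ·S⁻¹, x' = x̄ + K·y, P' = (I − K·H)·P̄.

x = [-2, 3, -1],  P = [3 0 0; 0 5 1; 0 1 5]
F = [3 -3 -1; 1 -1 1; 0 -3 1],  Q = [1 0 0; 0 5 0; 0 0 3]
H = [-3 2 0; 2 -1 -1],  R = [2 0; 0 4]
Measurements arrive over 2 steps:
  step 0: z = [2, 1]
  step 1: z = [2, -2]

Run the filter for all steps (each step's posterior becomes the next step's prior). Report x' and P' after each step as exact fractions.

step 0: x' = [-2426/635, -591/127, -2684/635], P' = [123978/19685 35472/3937 83092/19685; 35472/3937 52553/3937 22403/3937; 83092/19685 22403/3937 127953/19685]
step 1: x' = [-155503414/162489581, -82176935/162489581, 2766689/5603089], P' = [352680872/162489581 477728305/162489581 11441799/5603089; 477728305/162489581 1440361409/324979162 27286347/11206178; 11441799/5603089 27286347/11206178 62530317/11206178]

step 0: x̄ = F·x = [-14, -6, -10]
step 0: P̄ = F·P·Fᵀ + Q = [84 17 40; 17 16 16; 40 16 47]
step 0: y = z − H·x̄ = [-28, 13]
step 0: S = H·P̄·Hᵀ + R = [618 -329; -329 207]
step 0: K = P̄·Hᵀ·S⁻¹ = [-8607/19685 -3124/19685; -655/3937 -1003/3937; -12623/19685 -18446/19685]
step 0: x' = x̄ + K·y = [-2426/635, -591/127, -2684/635]
step 0: P' = (I − K·H)·P̄ = [123978/19685 35472/3937 83092/19685; 35472/3937 52553/3937 22403/3937; 83092/19685 22403/3937 127953/19685]
step 1: x̄ = F·x = [4271/635, -431/127, 6181/635]
step 1: P̄ = F·P·Fᵀ + Q = [609383/19685 -17946/3937 889968/19685; -17946/3937 40111/3937 3840/3937; 889968/19685 3840/3937 1879803/19685]
step 1: y = z − H·x̄ = [18393/635, -5786/635]
step 1: S = H·P̄·Hᵀ + R = [7402797/19685 -2054014/19685; -2054014/19685 1434078/19685]
step 1: K = P̄·Hᵀ·S⁻¹ = [-51293003/162489581 -26044683/162489581; 3588247/162489581 -80188063/324979162; -3519525/5603089 -11012367/11206178]
step 1: x' = x̄ + K·y = [-155503414/162489581, -82176935/162489581, 2766689/5603089]
step 1: P' = (I − K·H)·P̄ = [352680872/162489581 477728305/162489581 11441799/5603089; 477728305/162489581 1440361409/324979162 27286347/11206178; 11441799/5603089 27286347/11206178 62530317/11206178]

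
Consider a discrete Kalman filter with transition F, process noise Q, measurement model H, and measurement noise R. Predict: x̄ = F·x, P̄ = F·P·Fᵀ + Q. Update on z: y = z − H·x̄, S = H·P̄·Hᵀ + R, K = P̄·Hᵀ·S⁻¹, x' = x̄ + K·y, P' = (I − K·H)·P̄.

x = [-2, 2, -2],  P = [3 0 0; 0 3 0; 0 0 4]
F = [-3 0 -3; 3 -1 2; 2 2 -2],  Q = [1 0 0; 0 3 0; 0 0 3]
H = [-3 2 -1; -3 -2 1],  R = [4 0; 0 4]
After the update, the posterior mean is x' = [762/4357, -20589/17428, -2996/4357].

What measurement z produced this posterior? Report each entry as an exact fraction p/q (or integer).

z = [-2, 1]

x̄ = F·x = [12, -12, 4]
P̄ = F·P·Fᵀ + Q = [64 -51 6; -51 49 -4; 6 -4 43]
S = H·P̄·Hᵀ + R = [1483 321; 321 187]
K = P̄·Hᵀ·S⁻¹ = [-3642/21785 -3534/21785; 15657/87140 -3111/87140; -2937/21785 8886/21785]
x' − x̄ = [-51522/4357, 188547/17428, -20424/4357] = K·y
y = (KᵀK)⁻¹·Kᵀ·(x' − x̄) = [62, 9]
z = y + H·x̄ = [62, 9] + [-64, -8] = [-2, 1]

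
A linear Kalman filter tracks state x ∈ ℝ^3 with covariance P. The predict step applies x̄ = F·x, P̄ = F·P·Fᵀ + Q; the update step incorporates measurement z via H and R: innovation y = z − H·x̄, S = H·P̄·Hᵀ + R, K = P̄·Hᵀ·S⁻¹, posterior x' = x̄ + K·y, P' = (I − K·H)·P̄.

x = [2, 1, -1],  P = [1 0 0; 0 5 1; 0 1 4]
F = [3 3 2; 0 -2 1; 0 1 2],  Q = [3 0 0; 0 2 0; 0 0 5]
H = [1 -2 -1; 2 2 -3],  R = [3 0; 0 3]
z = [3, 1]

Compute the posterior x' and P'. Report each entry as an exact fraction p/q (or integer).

x' = [4460/3113, -2638/3113, -104/3113]
P' = [923723/21791 14947/3113 684444/21791; 14947/3113 3110/3113 11640/3113; 684444/21791 11640/3113 515073/21791]

x̄ = F·x = [7, -3, -1]
P̄ = F·P·Fᵀ + Q = [85 -23 39; -23 22 -5; 39 -5 30]
y = z − H·x̄ = [-11, -10]
S = H·P̄·Hᵀ + R = [200 3; 3 109]
K = P̄·Hᵀ·S⁻¹ = [10007/21791 1124/21791; -971/3113 398/3113; 2137/21791 -4457/21791]
x' = x̄ + K·y = [4460/3113, -2638/3113, -104/3113]
P' = (I − K·H)·P̄ = [923723/21791 14947/3113 684444/21791; 14947/3113 3110/3113 11640/3113; 684444/21791 11640/3113 515073/21791]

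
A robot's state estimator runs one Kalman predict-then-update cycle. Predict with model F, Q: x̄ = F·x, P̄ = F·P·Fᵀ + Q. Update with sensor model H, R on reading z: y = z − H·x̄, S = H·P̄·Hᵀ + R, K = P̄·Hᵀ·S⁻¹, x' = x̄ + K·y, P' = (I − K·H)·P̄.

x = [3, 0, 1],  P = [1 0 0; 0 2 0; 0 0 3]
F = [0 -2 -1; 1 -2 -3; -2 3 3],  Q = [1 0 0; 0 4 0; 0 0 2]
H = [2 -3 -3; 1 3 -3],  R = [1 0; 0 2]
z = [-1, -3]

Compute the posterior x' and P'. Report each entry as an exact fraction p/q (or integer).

x' = [-443621/188453, -138803/188453, -97593/188453]
P' = [397140/188453 66139/188453 192279/188453; 66139/188453 26609/188453 26756/188453; 192279/188453 26756/188453 108669/188453]

x̄ = F·x = [-1, 0, -3]
P̄ = F·P·Fᵀ + Q = [12 17 -21; 17 40 -41; -21 -41 51]
y = z − H·x̄ = [-8, -11]
S = H·P̄·Hᵀ + R = [178 363; 363 1799]
K = P̄·Hᵀ·S⁻¹ = [19026/188453 9360/188453; -27817/188453 32849/188453; -21717/188453 -26730/188453]
x' = x̄ + K·y = [-443621/188453, -138803/188453, -97593/188453]
P' = (I − K·H)·P̄ = [397140/188453 66139/188453 192279/188453; 66139/188453 26609/188453 26756/188453; 192279/188453 26756/188453 108669/188453]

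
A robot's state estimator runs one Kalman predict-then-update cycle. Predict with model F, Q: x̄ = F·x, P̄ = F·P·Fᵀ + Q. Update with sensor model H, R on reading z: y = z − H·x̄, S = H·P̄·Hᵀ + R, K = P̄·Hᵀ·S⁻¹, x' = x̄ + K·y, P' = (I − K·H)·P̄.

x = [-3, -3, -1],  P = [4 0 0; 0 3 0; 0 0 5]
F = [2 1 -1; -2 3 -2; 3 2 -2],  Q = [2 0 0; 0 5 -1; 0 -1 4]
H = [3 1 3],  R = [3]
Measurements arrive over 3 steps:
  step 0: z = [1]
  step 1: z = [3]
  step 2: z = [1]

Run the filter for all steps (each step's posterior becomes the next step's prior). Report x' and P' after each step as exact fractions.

step 0: x' = [-1087/1769, 199/61, -312/1769], P' = [5593/1769 -621/61 611/1769; -621/61 3684/61 -603/61; 611/1769 -603/61 5567/1769]
step 1: x' = [-51685/612511, 22034427/7962643, 1316362/7962643], P' = [2179809/612511 -8105127/612511 568584/612511; -8105127/612511 654364353/7962643 -110479365/7962643; 568584/612511 -110479365/7962643 61445645/15925286]
step 2: x' = [42690297421/194718077343, -7447260153/21635341927, 15007993429/64906025781], P' = [687293757016/194718077343 -282699007894/21635341927 58506841003/64906025781; -282699007894/21635341927 1757516834136/21635341927 -296873397636/21635341927; 58506841003/64906025781 -296873397636/21635341927 82941432945/21635341927]

step 0: x̄ = F·x = [-8, -1, -13]
step 0: P̄ = F·P·Fᵀ + Q = [26 3 40; 3 68 13; 40 13 72]
step 0: y = z − H·x̄ = [65]
step 0: S = H·P̄·Hᵀ + R = [1769]
step 0: K = P̄·Hᵀ·S⁻¹ = [201/1769; 4/61; 349/1769]
step 0: x' = x̄ + K·y = [-1087/1769, 199/61, -312/1769]
step 0: P' = (I − K·H)·P̄ = [5593/1769 -621/61 611/1769; -621/61 3684/61 -603/61; 611/1769 -603/61 5567/1769]
step 1: x̄ = F·x = [3909/1769, 20111/1769, 8905/1769]
step 1: P̄ = F·P·Fᵀ + Q = [98807/1769 323447/1769 197972/1769; 323447/1769 1445849/1769 711560/1769; 197972/1769 711560/1769 423481/1769]
step 1: y = z − H·x̄ = [-53246/1769]
step 1: S = H·P̄·Hᵀ + R = [15925286/1769]
step 1: K = P̄·Hᵀ·S⁻¹ = [46684/612511; 2275435/7962643; 2575919/15925286]
step 1: x' = x̄ + K·y = [-51685/612511, 22034427/7962643, 1316362/7962643]
step 1: P' = (I − K·H)·P̄ = [2179809/612511 -8105127/612511 568584/612511; -8105127/612511 654364353/7962643 -110479365/7962643; 568584/612511 -110479365/7962643 61445645/15925286]
step 2: x̄ = F·x = [19374255/7962643, 64814367/7962643, 39420415/7962643]
step 2: P̄ = F·P·Fᵀ + Q = [1168576575/15925286 2027335673/7962643 1192809212/7962643; 2027335673/7962643 8814618678/7962643 4434266874/7962643; 1192809212/7962643 4434266874/7962643 2557972931/7962643]
step 2: y = z − H·x̄ = [-233235734/7962643]
step 2: S = H·P̄·Hᵀ + R = [194718077343/15925286]
step 2: K = P̄·Hᵀ·S⁻¹ = [14717256343/194718077343; 6266539182/21635341927; 10457742202/64906025781]
step 2: x' = x̄ + K·y = [42690297421/194718077343, -7447260153/21635341927, 15007993429/64906025781]
step 2: P' = (I − K·H)·P̄ = [687293757016/194718077343 -282699007894/21635341927 58506841003/64906025781; -282699007894/21635341927 1757516834136/21635341927 -296873397636/21635341927; 58506841003/64906025781 -296873397636/21635341927 82941432945/21635341927]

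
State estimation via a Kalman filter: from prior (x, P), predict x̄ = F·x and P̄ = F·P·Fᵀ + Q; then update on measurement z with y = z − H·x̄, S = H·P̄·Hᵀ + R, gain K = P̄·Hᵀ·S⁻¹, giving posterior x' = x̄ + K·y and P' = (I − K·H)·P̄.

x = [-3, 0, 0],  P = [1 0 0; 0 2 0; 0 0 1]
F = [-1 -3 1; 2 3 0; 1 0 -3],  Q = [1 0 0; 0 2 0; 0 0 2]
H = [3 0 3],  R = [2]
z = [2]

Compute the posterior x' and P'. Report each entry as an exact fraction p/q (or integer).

x' = [783/227, -1470/227, -633/227]
P' = [2166/227 -1786/227 -2132/227; -1786/227 2532/227 1750/227; -2132/227 1750/227 2148/227]

x̄ = F·x = [3, -6, -3]
P̄ = F·P·Fᵀ + Q = [21 -20 -4; -20 24 2; -4 2 12]
y = z − H·x̄ = [2]
S = H·P̄·Hᵀ + R = [227]
K = P̄·Hᵀ·S⁻¹ = [51/227; -54/227; 24/227]
x' = x̄ + K·y = [783/227, -1470/227, -633/227]
P' = (I − K·H)·P̄ = [2166/227 -1786/227 -2132/227; -1786/227 2532/227 1750/227; -2132/227 1750/227 2148/227]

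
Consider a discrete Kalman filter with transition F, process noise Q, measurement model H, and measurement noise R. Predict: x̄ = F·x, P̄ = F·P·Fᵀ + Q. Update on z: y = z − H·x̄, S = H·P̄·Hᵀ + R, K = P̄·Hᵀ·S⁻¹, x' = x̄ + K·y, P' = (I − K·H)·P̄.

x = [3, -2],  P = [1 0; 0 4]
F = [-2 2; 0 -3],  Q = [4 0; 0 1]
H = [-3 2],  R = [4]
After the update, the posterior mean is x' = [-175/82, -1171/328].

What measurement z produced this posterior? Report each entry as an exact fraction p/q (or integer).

x̄ = F·x = [-10, 6]
P̄ = F·P·Fᵀ + Q = [24 -24; -24 37]
S = H·P̄·Hᵀ + R = [656]
K = P̄·Hᵀ·S⁻¹ = [-15/82; 73/328]
x' − x̄ = [645/82, -3139/328] = K·y
y = (KᵀK)⁻¹·Kᵀ·(x' − x̄) = [-43]
z = y + H·x̄ = [-43] + [42] = [-1]

z = [-1]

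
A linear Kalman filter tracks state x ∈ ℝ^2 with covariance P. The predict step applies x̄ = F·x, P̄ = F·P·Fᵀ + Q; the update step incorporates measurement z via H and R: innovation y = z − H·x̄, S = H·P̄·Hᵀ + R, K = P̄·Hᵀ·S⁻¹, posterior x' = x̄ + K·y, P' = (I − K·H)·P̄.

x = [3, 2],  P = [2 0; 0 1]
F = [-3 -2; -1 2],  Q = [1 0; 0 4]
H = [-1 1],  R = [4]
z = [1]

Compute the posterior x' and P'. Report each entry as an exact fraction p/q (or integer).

x' = [-52/11, -71/33]
P' = [106/11 78/11; 78/11 266/33]

x̄ = F·x = [-13, 1]
P̄ = F·P·Fᵀ + Q = [23 2; 2 10]
y = z − H·x̄ = [-13]
S = H·P̄·Hᵀ + R = [33]
K = P̄·Hᵀ·S⁻¹ = [-7/11; 8/33]
x' = x̄ + K·y = [-52/11, -71/33]
P' = (I − K·H)·P̄ = [106/11 78/11; 78/11 266/33]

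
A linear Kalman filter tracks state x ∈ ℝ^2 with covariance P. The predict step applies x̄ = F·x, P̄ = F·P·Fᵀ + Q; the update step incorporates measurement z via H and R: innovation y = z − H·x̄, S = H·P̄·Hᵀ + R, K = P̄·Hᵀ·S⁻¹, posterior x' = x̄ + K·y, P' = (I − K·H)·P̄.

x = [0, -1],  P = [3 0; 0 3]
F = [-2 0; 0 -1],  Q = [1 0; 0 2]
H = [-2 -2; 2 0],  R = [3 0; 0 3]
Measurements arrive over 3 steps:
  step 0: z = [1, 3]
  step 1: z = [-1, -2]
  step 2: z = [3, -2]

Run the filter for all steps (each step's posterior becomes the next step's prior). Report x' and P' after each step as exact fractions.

step 0: x' = [1560/1421, -1789/1421], P' = [897/1421 -780/1421; -780/1421 1605/1421]
step 1: x' = [-419074/372337, 549999/372337], P' = [212637/372337 -181596/372337; -181596/372337 375135/372337]
step 2: x' = [-40105982/90598541, -88342249/90598541], P' = [50888841/90598541 -43151604/90598541; -43151604/90598541 89844033/90598541]

step 0: x̄ = F·x = [0, 1]
step 0: P̄ = F·P·Fᵀ + Q = [13 0; 0 5]
step 0: y = z − H·x̄ = [3, 3]
step 0: S = H·P̄·Hᵀ + R = [75 -52; -52 55]
step 0: K = P̄·Hᵀ·S⁻¹ = [-78/1421 598/1421; -550/1421 -520/1421]
step 0: x' = x̄ + K·y = [1560/1421, -1789/1421]
step 0: P' = (I − K·H)·P̄ = [897/1421 -780/1421; -780/1421 1605/1421]
step 1: x̄ = F·x = [-3120/1421, 1789/1421]
step 1: P̄ = F·P·Fᵀ + Q = [5009/1421 -1560/1421; -1560/1421 4447/1421]
step 1: y = z − H·x̄ = [-4083/1421, 3398/1421]
step 1: S = H·P̄·Hᵀ + R = [29607/1421 -13796/1421; -13796/1421 24299/1421]
step 1: K = P̄·Hᵀ·S⁻¹ = [-20694/372337 141758/372337; -129026/372337 -121064/372337]
step 1: x' = x̄ + K·y = [-419074/372337, 549999/372337]
step 1: P' = (I − K·H)·P̄ = [212637/372337 -181596/372337; -181596/372337 375135/372337]
step 2: x̄ = F·x = [838148/372337, -549999/372337]
step 2: P̄ = F·P·Fᵀ + Q = [1222885/372337 -363192/372337; -363192/372337 1119809/372337]
step 2: y = z − H·x̄ = [1693309/372337, -2420970/372337]
step 2: S = H·P̄·Hᵀ + R = [7582251/372337 -3438772/372337; -3438772/372337 6008551/372337]
step 2: K = P̄·Hᵀ·S⁻¹ = [-5158158/90598541 33925894/90598541; -31128286/90598541 -28767736/90598541]
step 2: x' = x̄ + K·y = [-40105982/90598541, -88342249/90598541]
step 2: P' = (I − K·H)·P̄ = [50888841/90598541 -43151604/90598541; -43151604/90598541 89844033/90598541]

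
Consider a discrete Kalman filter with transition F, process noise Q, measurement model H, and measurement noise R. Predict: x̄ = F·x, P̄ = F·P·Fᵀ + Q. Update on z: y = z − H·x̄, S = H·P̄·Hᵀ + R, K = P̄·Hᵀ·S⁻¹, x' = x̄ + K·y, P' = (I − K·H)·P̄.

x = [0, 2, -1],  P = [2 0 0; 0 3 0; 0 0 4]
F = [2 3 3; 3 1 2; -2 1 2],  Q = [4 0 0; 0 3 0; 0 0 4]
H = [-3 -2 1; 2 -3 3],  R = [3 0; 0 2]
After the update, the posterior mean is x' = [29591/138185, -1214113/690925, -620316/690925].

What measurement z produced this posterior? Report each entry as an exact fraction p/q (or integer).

x̄ = F·x = [3, 0, 0]
P̄ = F·P·Fᵀ + Q = [75 45 25; 45 40 7; 25 7 31]
S = H·P̄·Hᵀ + R = [1231 -130; -130 575]
K = P̄·Hᵀ·S⁻¹ = [-6202/27637 14618/138185; -24154/138185 -38119/690925; -3498/138185 142642/690925]
x' − x̄ = [-384964/138185, -1214113/690925, -620316/690925] = K·y
y = (KᵀK)⁻¹·Kᵀ·(x' − x̄) = [11, -3]
z = y + H·x̄ = [11, -3] + [-9, 6] = [2, 3]

z = [2, 3]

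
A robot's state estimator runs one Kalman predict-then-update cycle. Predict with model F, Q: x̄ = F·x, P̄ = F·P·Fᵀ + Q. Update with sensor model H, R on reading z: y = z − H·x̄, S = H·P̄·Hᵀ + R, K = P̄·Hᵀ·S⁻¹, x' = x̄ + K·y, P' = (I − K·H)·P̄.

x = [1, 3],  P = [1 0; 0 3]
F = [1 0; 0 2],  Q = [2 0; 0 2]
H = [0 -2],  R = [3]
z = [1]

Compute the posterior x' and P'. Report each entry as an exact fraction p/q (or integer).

x̄ = F·x = [1, 6]
P̄ = F·P·Fᵀ + Q = [3 0; 0 14]
y = z − H·x̄ = [13]
S = H·P̄·Hᵀ + R = [59]
K = P̄·Hᵀ·S⁻¹ = [0; -28/59]
x' = x̄ + K·y = [1, -10/59]
P' = (I − K·H)·P̄ = [3 0; 0 42/59]

x' = [1, -10/59]
P' = [3 0; 0 42/59]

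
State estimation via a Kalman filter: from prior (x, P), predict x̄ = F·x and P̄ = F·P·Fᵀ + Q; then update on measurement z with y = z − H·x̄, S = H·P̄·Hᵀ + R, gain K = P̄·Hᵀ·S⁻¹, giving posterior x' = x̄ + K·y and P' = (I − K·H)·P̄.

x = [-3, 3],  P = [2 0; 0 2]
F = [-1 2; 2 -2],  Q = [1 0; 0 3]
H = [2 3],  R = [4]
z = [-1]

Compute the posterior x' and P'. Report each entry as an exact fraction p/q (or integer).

x' = [437/75, -113/25]
P' = [629/75 -146/25; -146/25 112/25]

x̄ = F·x = [9, -12]
P̄ = F·P·Fᵀ + Q = [11 -12; -12 19]
y = z − H·x̄ = [17]
S = H·P̄·Hᵀ + R = [75]
K = P̄·Hᵀ·S⁻¹ = [-14/75; 11/25]
x' = x̄ + K·y = [437/75, -113/25]
P' = (I − K·H)·P̄ = [629/75 -146/25; -146/25 112/25]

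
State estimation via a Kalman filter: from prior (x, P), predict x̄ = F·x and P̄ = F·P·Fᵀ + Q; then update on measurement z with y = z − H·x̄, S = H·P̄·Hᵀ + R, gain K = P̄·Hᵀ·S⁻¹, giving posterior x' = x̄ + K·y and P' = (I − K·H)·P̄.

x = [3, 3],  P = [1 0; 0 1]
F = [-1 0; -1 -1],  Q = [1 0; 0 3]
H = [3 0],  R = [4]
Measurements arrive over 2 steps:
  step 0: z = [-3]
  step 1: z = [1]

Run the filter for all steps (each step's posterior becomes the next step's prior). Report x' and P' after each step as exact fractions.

step 0: x̄ = F·x = [-3, -6]
step 0: P̄ = F·P·Fᵀ + Q = [2 1; 1 5]
step 0: y = z − H·x̄ = [6]
step 0: S = H·P̄·Hᵀ + R = [22]
step 0: K = P̄·Hᵀ·S⁻¹ = [3/11; 3/22]
step 0: x' = x̄ + K·y = [-15/11, -57/11]
step 0: P' = (I − K·H)·P̄ = [4/11 2/11; 2/11 101/22]
step 1: x̄ = F·x = [15/11, 72/11]
step 1: P̄ = F·P·Fᵀ + Q = [15/11 6/11; 6/11 183/22]
step 1: y = z − H·x̄ = [-34/11]
step 1: S = H·P̄·Hᵀ + R = [179/11]
step 1: K = P̄·Hᵀ·S⁻¹ = [45/179; 18/179]
step 1: x' = x̄ + K·y = [105/179, 1116/179]
step 1: P' = (I − K·H)·P̄ = [60/179 24/179; 24/179 2919/358]

step 0: x' = [-15/11, -57/11], P' = [4/11 2/11; 2/11 101/22]
step 1: x' = [105/179, 1116/179], P' = [60/179 24/179; 24/179 2919/358]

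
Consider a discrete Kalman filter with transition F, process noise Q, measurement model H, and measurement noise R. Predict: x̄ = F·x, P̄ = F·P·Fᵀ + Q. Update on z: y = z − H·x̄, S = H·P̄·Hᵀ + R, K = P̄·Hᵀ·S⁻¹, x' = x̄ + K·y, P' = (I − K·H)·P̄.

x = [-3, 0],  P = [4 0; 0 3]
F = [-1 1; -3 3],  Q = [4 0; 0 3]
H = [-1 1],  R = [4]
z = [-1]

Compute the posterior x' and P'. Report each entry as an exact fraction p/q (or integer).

x' = [47/39, 12/13]
P' = [329/39 123/13; 123/13 183/13]

x̄ = F·x = [3, 9]
P̄ = F·P·Fᵀ + Q = [11 21; 21 66]
y = z − H·x̄ = [-7]
S = H·P̄·Hᵀ + R = [39]
K = P̄·Hᵀ·S⁻¹ = [10/39; 15/13]
x' = x̄ + K·y = [47/39, 12/13]
P' = (I − K·H)·P̄ = [329/39 123/13; 123/13 183/13]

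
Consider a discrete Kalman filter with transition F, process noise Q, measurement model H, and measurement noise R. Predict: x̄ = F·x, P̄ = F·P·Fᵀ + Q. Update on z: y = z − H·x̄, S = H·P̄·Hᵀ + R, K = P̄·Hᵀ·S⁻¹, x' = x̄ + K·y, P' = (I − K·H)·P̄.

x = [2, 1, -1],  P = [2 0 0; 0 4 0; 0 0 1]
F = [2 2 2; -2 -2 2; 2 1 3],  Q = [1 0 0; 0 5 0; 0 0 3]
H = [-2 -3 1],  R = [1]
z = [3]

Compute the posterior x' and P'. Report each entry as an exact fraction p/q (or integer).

x' = [32/17, -65/34, 19/17]
P' = [2177/85 -872/85 350/17; -872/85 849/170 -101/17; 350/17 -101/17 398/17]

x̄ = F·x = [4, -8, 2]
P̄ = F·P·Fᵀ + Q = [29 -20 22; -20 33 -10; 22 -10 24]
y = z − H·x̄ = [-15]
S = H·P̄·Hᵀ + R = [170]
K = P̄·Hᵀ·S⁻¹ = [12/85; -69/170; 1/17]
x' = x̄ + K·y = [32/17, -65/34, 19/17]
P' = (I − K·H)·P̄ = [2177/85 -872/85 350/17; -872/85 849/170 -101/17; 350/17 -101/17 398/17]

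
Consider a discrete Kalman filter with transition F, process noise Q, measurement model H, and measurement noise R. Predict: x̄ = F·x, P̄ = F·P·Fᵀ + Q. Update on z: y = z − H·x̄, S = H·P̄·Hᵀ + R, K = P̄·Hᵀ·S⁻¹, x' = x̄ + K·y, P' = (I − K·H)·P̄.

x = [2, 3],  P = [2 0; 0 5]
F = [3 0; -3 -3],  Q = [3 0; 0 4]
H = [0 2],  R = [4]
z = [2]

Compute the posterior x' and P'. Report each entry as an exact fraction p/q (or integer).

x̄ = F·x = [6, -15]
P̄ = F·P·Fᵀ + Q = [21 -18; -18 67]
y = z − H·x̄ = [32]
S = H·P̄·Hᵀ + R = [272]
K = P̄·Hᵀ·S⁻¹ = [-9/68; 67/136]
x' = x̄ + K·y = [30/17, 13/17]
P' = (I − K·H)·P̄ = [276/17 -9/34; -9/34 67/68]

x' = [30/17, 13/17]
P' = [276/17 -9/34; -9/34 67/68]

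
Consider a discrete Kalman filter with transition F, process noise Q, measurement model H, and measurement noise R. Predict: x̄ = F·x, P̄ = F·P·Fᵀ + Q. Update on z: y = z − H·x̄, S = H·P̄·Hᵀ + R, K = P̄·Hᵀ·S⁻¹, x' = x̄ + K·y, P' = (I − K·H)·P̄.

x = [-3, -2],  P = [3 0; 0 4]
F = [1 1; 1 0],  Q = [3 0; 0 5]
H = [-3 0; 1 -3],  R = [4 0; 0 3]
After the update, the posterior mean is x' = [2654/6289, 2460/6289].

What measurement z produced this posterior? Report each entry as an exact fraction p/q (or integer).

x̄ = F·x = [-5, -3]
P̄ = F·P·Fᵀ + Q = [10 3; 3 8]
S = H·P̄·Hᵀ + R = [94 -3; -3 67]
K = P̄·Hᵀ·S⁻¹ = [-2007/6289 4/6289; -666/6289 -2001/6289]
x' − x̄ = [34099/6289, 21327/6289] = K·y
y = (KᵀK)⁻¹·Kᵀ·(x' − x̄) = [-17, -5]
z = y + H·x̄ = [-17, -5] + [15, 4] = [-2, -1]

z = [-2, -1]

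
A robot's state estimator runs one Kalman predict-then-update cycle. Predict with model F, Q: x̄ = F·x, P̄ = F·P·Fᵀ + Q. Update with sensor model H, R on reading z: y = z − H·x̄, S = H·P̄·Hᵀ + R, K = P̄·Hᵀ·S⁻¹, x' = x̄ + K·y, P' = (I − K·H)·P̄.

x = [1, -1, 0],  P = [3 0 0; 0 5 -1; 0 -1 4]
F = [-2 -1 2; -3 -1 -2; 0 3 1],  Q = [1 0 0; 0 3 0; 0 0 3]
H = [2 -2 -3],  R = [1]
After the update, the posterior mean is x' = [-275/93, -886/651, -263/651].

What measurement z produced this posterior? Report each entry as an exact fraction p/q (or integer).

z = [-2]

x̄ = F·x = [-1, -2, -3]
P̄ = F·P·Fᵀ + Q = [38 7 -12; 7 47 -16; -12 -16 46]
S = H·P̄·Hᵀ + R = [651]
K = P̄·Hᵀ·S⁻¹ = [14/93; -32/651; -130/651]
x' − x̄ = [-182/93, 416/651, 1690/651] = K·y
y = (KᵀK)⁻¹·Kᵀ·(x' − x̄) = [-13]
z = y + H·x̄ = [-13] + [11] = [-2]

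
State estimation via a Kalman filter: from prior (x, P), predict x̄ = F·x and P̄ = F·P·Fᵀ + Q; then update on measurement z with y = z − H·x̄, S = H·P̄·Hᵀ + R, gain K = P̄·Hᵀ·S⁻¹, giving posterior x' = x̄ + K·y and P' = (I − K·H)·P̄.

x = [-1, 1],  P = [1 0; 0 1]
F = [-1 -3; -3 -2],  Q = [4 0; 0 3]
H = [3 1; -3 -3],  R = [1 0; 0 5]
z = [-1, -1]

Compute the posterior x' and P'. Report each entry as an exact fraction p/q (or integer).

x̄ = F·x = [-2, 1]
P̄ = F·P·Fᵀ + Q = [14 9; 9 16]
y = z − H·x̄ = [4, -4]
S = H·P̄·Hᵀ + R = [197 -282; -282 437]
K = P̄·Hᵀ·S⁻¹ = [2829/6565 789/6565; -2359/6565 -2649/6565]
x' = x̄ + K·y = [-994/1313, 1545/1313]
P' = (I − K·H)·P̄ = [2072/6565 -3387/6565; -3387/6565 7802/6565]

x' = [-994/1313, 1545/1313]
P' = [2072/6565 -3387/6565; -3387/6565 7802/6565]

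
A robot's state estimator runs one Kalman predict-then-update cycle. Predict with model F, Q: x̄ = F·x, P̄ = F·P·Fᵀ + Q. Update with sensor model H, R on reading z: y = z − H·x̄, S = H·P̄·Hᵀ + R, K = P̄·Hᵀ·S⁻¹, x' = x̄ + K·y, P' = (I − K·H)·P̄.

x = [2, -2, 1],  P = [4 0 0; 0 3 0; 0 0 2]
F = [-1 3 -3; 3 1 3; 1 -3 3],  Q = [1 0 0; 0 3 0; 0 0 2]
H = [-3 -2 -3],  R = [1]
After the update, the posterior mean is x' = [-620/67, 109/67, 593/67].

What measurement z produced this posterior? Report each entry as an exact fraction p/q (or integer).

x̄ = F·x = [-11, 7, 11]
P̄ = F·P·Fᵀ + Q = [50 -21 -49; -21 60 21; -49 21 51]
S = H·P̄·Hᵀ + R = [268]
K = P̄·Hᵀ·S⁻¹ = [39/268; -30/67; -12/67]
x' − x̄ = [117/67, -360/67, -144/67] = K·y
y = (KᵀK)⁻¹·Kᵀ·(x' − x̄) = [12]
z = y + H·x̄ = [12] + [-14] = [-2]

z = [-2]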